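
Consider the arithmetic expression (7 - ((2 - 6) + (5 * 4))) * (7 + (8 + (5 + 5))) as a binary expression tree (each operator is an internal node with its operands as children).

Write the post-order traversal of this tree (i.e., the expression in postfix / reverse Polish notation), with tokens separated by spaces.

7 2 6 - 5 4 * + - 7 8 5 5 + + + *

Post-order on an expression tree gives postfix notation: for each operator, emit left operand, right operand, then the operator.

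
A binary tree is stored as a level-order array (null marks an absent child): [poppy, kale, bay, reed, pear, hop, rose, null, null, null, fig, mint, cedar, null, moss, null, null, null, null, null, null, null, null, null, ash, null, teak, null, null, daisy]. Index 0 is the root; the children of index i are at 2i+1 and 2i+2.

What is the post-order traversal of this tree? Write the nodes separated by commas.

Post-order visits the left subtree, then the right subtree, then the node.
At poppy: go left to kale.
  At kale: go left to reed.
    reed is a leaf — visit reed.
  At kale: go right to pear.
    At pear: no left child.
    At pear: go right to fig.
      fig is a leaf — visit fig.
    Visit pear.
  Visit kale.
At poppy: go right to bay.
  At bay: go left to hop.
    At hop: go left to mint.
      At mint: no left child.
      At mint: go right to ash.
        ash is a leaf — visit ash.
      Visit mint.
    At hop: go right to cedar.
      At cedar: no left child.
      At cedar: go right to teak.
        teak is a leaf — visit teak.
      Visit cedar.
    Visit hop.
  At bay: go right to rose.
    At rose: no left child.
    At rose: go right to moss.
      At moss: go left to daisy.
        daisy is a leaf — visit daisy.
      At moss: no right child.
      Visit moss.
    Visit rose.
  Visit bay.
Visit poppy.

reed, fig, pear, kale, ash, mint, teak, cedar, hop, daisy, moss, rose, bay, poppy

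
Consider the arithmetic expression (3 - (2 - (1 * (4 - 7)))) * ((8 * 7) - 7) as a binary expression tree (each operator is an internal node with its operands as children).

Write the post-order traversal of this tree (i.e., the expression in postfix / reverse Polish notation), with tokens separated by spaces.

Post-order on an expression tree gives postfix notation: for each operator, emit left operand, right operand, then the operator.

3 2 1 4 7 - * - - 8 7 * 7 - *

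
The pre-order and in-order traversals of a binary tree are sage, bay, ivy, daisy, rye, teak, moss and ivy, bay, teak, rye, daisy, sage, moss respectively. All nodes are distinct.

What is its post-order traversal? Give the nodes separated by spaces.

ivy teak rye daisy bay moss sage

The first element of pre-order is the root; it splits in-order into left and right subtrees.
Root sage: left subtree has 5 nodes {ivy, bay, teak, rye, daisy}, right has 1 {moss}.
  Root bay: left subtree has 1 node {ivy}, right has 3 {teak, rye, daisy}.
    Root daisy: left subtree has 2 nodes {teak, rye}, right has 0 { }.
      Root rye: left subtree has 1 node {teak}, right has 0 { }.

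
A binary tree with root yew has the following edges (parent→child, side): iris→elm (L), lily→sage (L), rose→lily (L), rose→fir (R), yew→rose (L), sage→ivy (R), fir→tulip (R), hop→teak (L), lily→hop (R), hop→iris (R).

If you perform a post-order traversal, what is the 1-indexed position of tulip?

Post-order visits the left subtree, then the right subtree, then the node.
At yew: go left to rose.
  At rose: go left to lily.
    At lily: go left to sage.
      At sage: no left child.
      At sage: go right to ivy.
        ivy is a leaf — visit ivy.
      Visit sage.
    At lily: go right to hop.
      At hop: go left to teak.
        teak is a leaf — visit teak.
      At hop: go right to iris.
        At iris: go left to elm.
          elm is a leaf — visit elm.
        At iris: no right child.
        Visit iris.
      Visit hop.
    Visit lily.
  At rose: go right to fir.
    At fir: no left child.
    At fir: go right to tulip.
      tulip is a leaf — visit tulip.
    Visit fir.
  Visit rose.
At yew: no right child.
Visit yew.
Full post-order sequence: ivy, sage, teak, elm, iris, hop, lily, tulip, fir, rose, yew.

8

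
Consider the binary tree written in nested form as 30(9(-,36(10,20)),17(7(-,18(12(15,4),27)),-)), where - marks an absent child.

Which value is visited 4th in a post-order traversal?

Post-order visits the left subtree, then the right subtree, then the node.
At 30: go left to 9.
  At 9: no left child.
  At 9: go right to 36.
    At 36: go left to 10.
      10 is a leaf — visit 10.
    At 36: go right to 20.
      20 is a leaf — visit 20.
    Visit 36.
  Visit 9.
At 30: go right to 17.
  At 17: go left to 7.
    At 7: no left child.
    At 7: go right to 18.
      At 18: go left to 12.
        At 12: go left to 15.
          15 is a leaf — visit 15.
        At 12: go right to 4.
          4 is a leaf — visit 4.
        Visit 12.
      At 18: go right to 27.
        27 is a leaf — visit 27.
      Visit 18.
    Visit 7.
  At 17: no right child.
  Visit 17.
Visit 30.
Full post-order sequence: 10, 20, 36, 9, 15, 4, 12, 27, 18, 7, 17, 30.

9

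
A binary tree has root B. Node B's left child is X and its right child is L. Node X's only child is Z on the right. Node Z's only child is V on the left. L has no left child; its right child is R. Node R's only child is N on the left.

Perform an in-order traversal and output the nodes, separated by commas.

X, V, Z, B, L, N, R

In-order visits the left subtree, then the node, then the right subtree.
At B: go left to X.
  At X: no left child.
  Visit X.
  At X: go right to Z.
    At Z: go left to V.
      V is a leaf — visit V.
    Visit Z.
    At Z: no right child.
Visit B.
At B: go right to L.
  At L: no left child.
  Visit L.
  At L: go right to R.
    At R: go left to N.
      N is a leaf — visit N.
    Visit R.
    At R: no right child.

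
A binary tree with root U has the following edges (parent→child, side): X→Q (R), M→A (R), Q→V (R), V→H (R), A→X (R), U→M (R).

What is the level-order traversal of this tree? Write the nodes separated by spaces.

U M A X Q V H

Level-order visits nodes level by level from the root, left to right within each level.
Level 0: U
Level 1: M
Level 2: A
Level 3: X
Level 4: Q
Level 5: V
Level 6: H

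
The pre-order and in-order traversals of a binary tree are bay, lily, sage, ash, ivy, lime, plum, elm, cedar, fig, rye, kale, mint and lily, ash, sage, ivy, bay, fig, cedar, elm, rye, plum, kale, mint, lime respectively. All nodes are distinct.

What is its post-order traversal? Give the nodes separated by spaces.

ash ivy sage lily fig cedar rye elm mint kale plum lime bay

The first element of pre-order is the root; it splits in-order into left and right subtrees.
Root bay: left subtree has 4 nodes {lily, ash, sage, ivy}, right has 8 {fig, cedar, elm, rye, plum, kale, mint, lime}.
  Root lily: left subtree has 0 nodes { }, right has 3 {ash, sage, ivy}.
    Root sage: left subtree has 1 node {ash}, right has 1 {ivy}.
  Root lime: left subtree has 7 nodes {fig, cedar, elm, rye, plum, kale, mint}, right has 0 { }.
    Root plum: left subtree has 4 nodes {fig, cedar, elm, rye}, right has 2 {kale, mint}.
      Root elm: left subtree has 2 nodes {fig, cedar}, right has 1 {rye}.
        Root cedar: left subtree has 1 node {fig}, right has 0 { }.
      Root kale: left subtree has 0 nodes { }, right has 1 {mint}.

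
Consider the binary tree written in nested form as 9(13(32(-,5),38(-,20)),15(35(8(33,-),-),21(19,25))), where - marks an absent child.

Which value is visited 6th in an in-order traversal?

9

In-order visits the left subtree, then the node, then the right subtree.
At 9: go left to 13.
  At 13: go left to 32.
    At 32: no left child.
    Visit 32.
    At 32: go right to 5.
      5 is a leaf — visit 5.
  Visit 13.
  At 13: go right to 38.
    At 38: no left child.
    Visit 38.
    At 38: go right to 20.
      20 is a leaf — visit 20.
Visit 9.
At 9: go right to 15.
  At 15: go left to 35.
    At 35: go left to 8.
      At 8: go left to 33.
        33 is a leaf — visit 33.
      Visit 8.
      At 8: no right child.
    Visit 35.
    At 35: no right child.
  Visit 15.
  At 15: go right to 21.
    At 21: go left to 19.
      19 is a leaf — visit 19.
    Visit 21.
    At 21: go right to 25.
      25 is a leaf — visit 25.
Full in-order sequence: 32, 5, 13, 38, 20, 9, 33, 8, 35, 15, 19, 21, 25.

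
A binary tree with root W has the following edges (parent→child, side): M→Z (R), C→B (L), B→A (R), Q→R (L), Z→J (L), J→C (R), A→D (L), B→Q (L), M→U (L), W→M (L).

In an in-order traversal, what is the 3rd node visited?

In-order visits the left subtree, then the node, then the right subtree.
At W: go left to M.
  At M: go left to U.
    U is a leaf — visit U.
  Visit M.
  At M: go right to Z.
    At Z: go left to J.
      At J: no left child.
      Visit J.
      At J: go right to C.
        At C: go left to B.
          At B: go left to Q.
            At Q: go left to R.
              R is a leaf — visit R.
            Visit Q.
            At Q: no right child.
          Visit B.
          At B: go right to A.
            At A: go left to D.
              D is a leaf — visit D.
            Visit A.
            At A: no right child.
        Visit C.
        At C: no right child.
    Visit Z.
    At Z: no right child.
Visit W.
At W: no right child.
Full in-order sequence: U, M, J, R, Q, B, D, A, C, Z, W.

J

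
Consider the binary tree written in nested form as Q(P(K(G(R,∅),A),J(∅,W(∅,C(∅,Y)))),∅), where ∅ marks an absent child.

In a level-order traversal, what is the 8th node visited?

R

Level-order visits nodes level by level from the root, left to right within each level.
Level 0: Q
Level 1: P
Level 2: K, J
Level 3: G, A, W
Level 4: R, C
Level 5: Y
Full level-order sequence: Q, P, K, J, G, A, W, R, C, Y.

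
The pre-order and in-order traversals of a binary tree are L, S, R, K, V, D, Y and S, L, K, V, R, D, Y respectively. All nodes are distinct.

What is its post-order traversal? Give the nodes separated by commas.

The first element of pre-order is the root; it splits in-order into left and right subtrees.
Root L: left subtree has 1 node {S}, right has 5 {K, V, R, D, Y}.
  Root R: left subtree has 2 nodes {K, V}, right has 2 {D, Y}.
    Root K: left subtree has 0 nodes { }, right has 1 {V}.
    Root D: left subtree has 0 nodes { }, right has 1 {Y}.

S, V, K, Y, D, R, L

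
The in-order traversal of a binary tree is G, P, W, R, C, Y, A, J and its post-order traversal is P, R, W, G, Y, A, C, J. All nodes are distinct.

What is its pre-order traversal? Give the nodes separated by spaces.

J C G W P R A Y

The last element of post-order is the root; it splits in-order into left and right subtrees.
Root J: left subtree has 7 nodes {G, P, W, R, C, Y, A}, right has 0 { }.
  Root C: left subtree has 4 nodes {G, P, W, R}, right has 2 {Y, A}.
    Root G: left subtree has 0 nodes { }, right has 3 {P, W, R}.
      Root W: left subtree has 1 node {P}, right has 1 {R}.
    Root A: left subtree has 1 node {Y}, right has 0 { }.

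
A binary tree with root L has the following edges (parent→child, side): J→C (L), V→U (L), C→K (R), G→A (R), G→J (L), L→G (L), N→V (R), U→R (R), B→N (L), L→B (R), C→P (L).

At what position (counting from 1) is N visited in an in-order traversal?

8

In-order visits the left subtree, then the node, then the right subtree.
At L: go left to G.
  At G: go left to J.
    At J: go left to C.
      At C: go left to P.
        P is a leaf — visit P.
      Visit C.
      At C: go right to K.
        K is a leaf — visit K.
    Visit J.
    At J: no right child.
  Visit G.
  At G: go right to A.
    A is a leaf — visit A.
Visit L.
At L: go right to B.
  At B: go left to N.
    At N: no left child.
    Visit N.
    At N: go right to V.
      At V: go left to U.
        At U: no left child.
        Visit U.
        At U: go right to R.
          R is a leaf — visit R.
      Visit V.
      At V: no right child.
  Visit B.
  At B: no right child.
Full in-order sequence: P, C, K, J, G, A, L, N, U, R, V, B.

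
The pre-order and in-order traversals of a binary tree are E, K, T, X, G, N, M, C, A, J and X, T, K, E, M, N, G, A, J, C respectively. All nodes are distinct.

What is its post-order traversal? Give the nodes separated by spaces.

X T K M N J A C G E

The first element of pre-order is the root; it splits in-order into left and right subtrees.
Root E: left subtree has 3 nodes {X, T, K}, right has 6 {M, N, G, A, J, C}.
  Root K: left subtree has 2 nodes {X, T}, right has 0 { }.
    Root T: left subtree has 1 node {X}, right has 0 { }.
  Root G: left subtree has 2 nodes {M, N}, right has 3 {A, J, C}.
    Root N: left subtree has 1 node {M}, right has 0 { }.
    Root C: left subtree has 2 nodes {A, J}, right has 0 { }.
      Root A: left subtree has 0 nodes { }, right has 1 {J}.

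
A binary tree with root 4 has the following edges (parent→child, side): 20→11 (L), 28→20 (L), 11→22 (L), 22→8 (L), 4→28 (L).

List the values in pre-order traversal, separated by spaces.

Pre-order visits the node, then its left subtree, then its right subtree.
Visit 4.
At 4: go left to 28.
  Visit 28.
  At 28: go left to 20.
    Visit 20.
    At 20: go left to 11.
      Visit 11.
      At 11: go left to 22.
        Visit 22.
        At 22: go left to 8.
          8 is a leaf — visit 8.
        At 22: no right child.
      At 11: no right child.
    At 20: no right child.
  At 28: no right child.
At 4: no right child.

4 28 20 11 22 8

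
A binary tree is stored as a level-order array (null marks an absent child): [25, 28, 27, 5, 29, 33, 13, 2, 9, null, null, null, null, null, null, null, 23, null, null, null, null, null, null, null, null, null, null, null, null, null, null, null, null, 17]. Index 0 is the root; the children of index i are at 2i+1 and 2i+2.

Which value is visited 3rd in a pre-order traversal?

Pre-order visits the node, then its left subtree, then its right subtree.
Visit 25.
At 25: go left to 28.
  Visit 28.
  At 28: go left to 5.
    Visit 5.
    At 5: go left to 2.
      Visit 2.
      At 2: no left child.
      At 2: go right to 23.
        Visit 23.
        At 23: go left to 17.
          17 is a leaf — visit 17.
        At 23: no right child.
    At 5: go right to 9.
      9 is a leaf — visit 9.
  At 28: go right to 29.
    29 is a leaf — visit 29.
At 25: go right to 27.
  Visit 27.
  At 27: go left to 33.
    33 is a leaf — visit 33.
  At 27: go right to 13.
    13 is a leaf — visit 13.
Full pre-order sequence: 25, 28, 5, 2, 23, 17, 9, 29, 27, 33, 13.

5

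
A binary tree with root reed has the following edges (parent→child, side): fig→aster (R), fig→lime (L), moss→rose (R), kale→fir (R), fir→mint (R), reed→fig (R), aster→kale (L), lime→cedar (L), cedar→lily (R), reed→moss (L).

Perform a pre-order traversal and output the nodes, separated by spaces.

reed moss rose fig lime cedar lily aster kale fir mint

Pre-order visits the node, then its left subtree, then its right subtree.
Visit reed.
At reed: go left to moss.
  Visit moss.
  At moss: no left child.
  At moss: go right to rose.
    rose is a leaf — visit rose.
At reed: go right to fig.
  Visit fig.
  At fig: go left to lime.
    Visit lime.
    At lime: go left to cedar.
      Visit cedar.
      At cedar: no left child.
      At cedar: go right to lily.
        lily is a leaf — visit lily.
    At lime: no right child.
  At fig: go right to aster.
    Visit aster.
    At aster: go left to kale.
      Visit kale.
      At kale: no left child.
      At kale: go right to fir.
        Visit fir.
        At fir: no left child.
        At fir: go right to mint.
          mint is a leaf — visit mint.
    At aster: no right child.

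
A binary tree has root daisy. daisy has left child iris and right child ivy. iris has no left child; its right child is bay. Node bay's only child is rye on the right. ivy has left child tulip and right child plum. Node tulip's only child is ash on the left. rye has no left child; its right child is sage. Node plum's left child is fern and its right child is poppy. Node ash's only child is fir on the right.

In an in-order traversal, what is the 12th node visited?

poppy

In-order visits the left subtree, then the node, then the right subtree.
At daisy: go left to iris.
  At iris: no left child.
  Visit iris.
  At iris: go right to bay.
    At bay: no left child.
    Visit bay.
    At bay: go right to rye.
      At rye: no left child.
      Visit rye.
      At rye: go right to sage.
        sage is a leaf — visit sage.
Visit daisy.
At daisy: go right to ivy.
  At ivy: go left to tulip.
    At tulip: go left to ash.
      At ash: no left child.
      Visit ash.
      At ash: go right to fir.
        fir is a leaf — visit fir.
    Visit tulip.
    At tulip: no right child.
  Visit ivy.
  At ivy: go right to plum.
    At plum: go left to fern.
      fern is a leaf — visit fern.
    Visit plum.
    At plum: go right to poppy.
      poppy is a leaf — visit poppy.
Full in-order sequence: iris, bay, rye, sage, daisy, ash, fir, tulip, ivy, fern, plum, poppy.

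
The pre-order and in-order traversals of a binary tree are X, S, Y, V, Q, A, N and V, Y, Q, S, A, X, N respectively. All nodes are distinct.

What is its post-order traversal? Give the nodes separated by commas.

The first element of pre-order is the root; it splits in-order into left and right subtrees.
Root X: left subtree has 5 nodes {V, Y, Q, S, A}, right has 1 {N}.
  Root S: left subtree has 3 nodes {V, Y, Q}, right has 1 {A}.
    Root Y: left subtree has 1 node {V}, right has 1 {Q}.

V, Q, Y, A, S, N, X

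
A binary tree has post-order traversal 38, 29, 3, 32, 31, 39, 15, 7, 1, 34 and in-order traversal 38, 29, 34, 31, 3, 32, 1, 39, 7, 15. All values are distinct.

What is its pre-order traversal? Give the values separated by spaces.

The last element of post-order is the root; it splits in-order into left and right subtrees.
Root 34: left subtree has 2 nodes {38, 29}, right has 7 {31, 3, 32, 1, 39, 7, 15}.
  Root 29: left subtree has 1 node {38}, right has 0 { }.
  Root 1: left subtree has 3 nodes {31, 3, 32}, right has 3 {39, 7, 15}.
    Root 31: left subtree has 0 nodes { }, right has 2 {3, 32}.
      Root 32: left subtree has 1 node {3}, right has 0 { }.
    Root 7: left subtree has 1 node {39}, right has 1 {15}.

34 29 38 1 31 32 3 7 39 15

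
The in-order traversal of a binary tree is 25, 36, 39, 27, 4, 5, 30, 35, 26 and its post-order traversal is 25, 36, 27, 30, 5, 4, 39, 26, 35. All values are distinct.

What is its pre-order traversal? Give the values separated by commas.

The last element of post-order is the root; it splits in-order into left and right subtrees.
Root 35: left subtree has 7 nodes {25, 36, 39, 27, 4, 5, 30}, right has 1 {26}.
  Root 39: left subtree has 2 nodes {25, 36}, right has 4 {27, 4, 5, 30}.
    Root 36: left subtree has 1 node {25}, right has 0 { }.
    Root 4: left subtree has 1 node {27}, right has 2 {5, 30}.
      Root 5: left subtree has 0 nodes { }, right has 1 {30}.

35, 39, 36, 25, 4, 27, 5, 30, 26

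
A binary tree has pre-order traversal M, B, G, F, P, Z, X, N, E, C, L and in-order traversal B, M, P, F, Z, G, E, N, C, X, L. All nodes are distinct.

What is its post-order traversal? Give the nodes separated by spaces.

The first element of pre-order is the root; it splits in-order into left and right subtrees.
Root M: left subtree has 1 node {B}, right has 9 {P, F, Z, G, E, N, C, X, L}.
  Root G: left subtree has 3 nodes {P, F, Z}, right has 5 {E, N, C, X, L}.
    Root F: left subtree has 1 node {P}, right has 1 {Z}.
    Root X: left subtree has 3 nodes {E, N, C}, right has 1 {L}.
      Root N: left subtree has 1 node {E}, right has 1 {C}.

B P Z F E C N L X G M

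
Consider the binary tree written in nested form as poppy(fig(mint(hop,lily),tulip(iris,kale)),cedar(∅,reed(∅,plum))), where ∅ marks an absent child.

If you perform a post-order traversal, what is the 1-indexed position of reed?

9

Post-order visits the left subtree, then the right subtree, then the node.
At poppy: go left to fig.
  At fig: go left to mint.
    At mint: go left to hop.
      hop is a leaf — visit hop.
    At mint: go right to lily.
      lily is a leaf — visit lily.
    Visit mint.
  At fig: go right to tulip.
    At tulip: go left to iris.
      iris is a leaf — visit iris.
    At tulip: go right to kale.
      kale is a leaf — visit kale.
    Visit tulip.
  Visit fig.
At poppy: go right to cedar.
  At cedar: no left child.
  At cedar: go right to reed.
    At reed: no left child.
    At reed: go right to plum.
      plum is a leaf — visit plum.
    Visit reed.
  Visit cedar.
Visit poppy.
Full post-order sequence: hop, lily, mint, iris, kale, tulip, fig, plum, reed, cedar, poppy.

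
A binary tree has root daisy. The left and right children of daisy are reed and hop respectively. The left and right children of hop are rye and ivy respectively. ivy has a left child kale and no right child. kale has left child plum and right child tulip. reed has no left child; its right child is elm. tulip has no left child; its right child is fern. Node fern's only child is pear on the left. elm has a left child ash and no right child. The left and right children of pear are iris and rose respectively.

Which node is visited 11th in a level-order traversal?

Level-order visits nodes level by level from the root, left to right within each level.
Level 0: daisy
Level 1: reed, hop
Level 2: elm, rye, ivy
Level 3: ash, kale
Level 4: plum, tulip
Level 5: fern
Level 6: pear
Level 7: iris, rose
Full level-order sequence: daisy, reed, hop, elm, rye, ivy, ash, kale, plum, tulip, fern, pear, iris, rose.

fern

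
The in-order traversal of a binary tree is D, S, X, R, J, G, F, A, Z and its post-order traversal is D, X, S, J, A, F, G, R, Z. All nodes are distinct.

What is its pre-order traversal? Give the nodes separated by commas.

The last element of post-order is the root; it splits in-order into left and right subtrees.
Root Z: left subtree has 8 nodes {D, S, X, R, J, G, F, A}, right has 0 { }.
  Root R: left subtree has 3 nodes {D, S, X}, right has 4 {J, G, F, A}.
    Root S: left subtree has 1 node {D}, right has 1 {X}.
    Root G: left subtree has 1 node {J}, right has 2 {F, A}.
      Root F: left subtree has 0 nodes { }, right has 1 {A}.

Z, R, S, D, X, G, J, F, A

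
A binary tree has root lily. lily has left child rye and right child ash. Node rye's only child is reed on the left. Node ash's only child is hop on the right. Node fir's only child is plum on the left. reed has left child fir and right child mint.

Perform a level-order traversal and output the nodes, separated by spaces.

Level-order visits nodes level by level from the root, left to right within each level.
Level 0: lily
Level 1: rye, ash
Level 2: reed, hop
Level 3: fir, mint
Level 4: plum

lily rye ash reed hop fir mint plum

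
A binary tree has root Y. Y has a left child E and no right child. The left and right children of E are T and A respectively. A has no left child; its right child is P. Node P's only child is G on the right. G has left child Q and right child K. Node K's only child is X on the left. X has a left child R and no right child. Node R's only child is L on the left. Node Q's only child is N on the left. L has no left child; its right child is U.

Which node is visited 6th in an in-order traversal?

Q

In-order visits the left subtree, then the node, then the right subtree.
At Y: go left to E.
  At E: go left to T.
    T is a leaf — visit T.
  Visit E.
  At E: go right to A.
    At A: no left child.
    Visit A.
    At A: go right to P.
      At P: no left child.
      Visit P.
      At P: go right to G.
        At G: go left to Q.
          At Q: go left to N.
            N is a leaf — visit N.
          Visit Q.
          At Q: no right child.
        Visit G.
        At G: go right to K.
          At K: go left to X.
            At X: go left to R.
              At R: go left to L.
                At L: no left child.
                Visit L.
                At L: go right to U.
                  U is a leaf — visit U.
              Visit R.
              At R: no right child.
            Visit X.
            At X: no right child.
          Visit K.
          At K: no right child.
Visit Y.
At Y: no right child.
Full in-order sequence: T, E, A, P, N, Q, G, L, U, R, X, K, Y.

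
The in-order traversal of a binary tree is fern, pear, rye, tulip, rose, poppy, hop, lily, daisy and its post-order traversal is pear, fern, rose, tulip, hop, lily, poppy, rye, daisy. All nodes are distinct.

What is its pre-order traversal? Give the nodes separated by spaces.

daisy rye fern pear poppy tulip rose lily hop

The last element of post-order is the root; it splits in-order into left and right subtrees.
Root daisy: left subtree has 8 nodes {fern, pear, rye, tulip, rose, poppy, hop, lily}, right has 0 { }.
  Root rye: left subtree has 2 nodes {fern, pear}, right has 5 {tulip, rose, poppy, hop, lily}.
    Root fern: left subtree has 0 nodes { }, right has 1 {pear}.
    Root poppy: left subtree has 2 nodes {tulip, rose}, right has 2 {hop, lily}.
      Root tulip: left subtree has 0 nodes { }, right has 1 {rose}.
      Root lily: left subtree has 1 node {hop}, right has 0 { }.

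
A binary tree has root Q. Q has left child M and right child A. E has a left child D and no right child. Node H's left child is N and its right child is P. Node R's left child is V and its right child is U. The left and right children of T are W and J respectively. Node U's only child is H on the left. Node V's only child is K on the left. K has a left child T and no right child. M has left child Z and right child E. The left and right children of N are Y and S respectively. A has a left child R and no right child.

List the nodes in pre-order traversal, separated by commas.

Q, M, Z, E, D, A, R, V, K, T, W, J, U, H, N, Y, S, P

Pre-order visits the node, then its left subtree, then its right subtree.
Visit Q.
At Q: go left to M.
  Visit M.
  At M: go left to Z.
    Z is a leaf — visit Z.
  At M: go right to E.
    Visit E.
    At E: go left to D.
      D is a leaf — visit D.
    At E: no right child.
At Q: go right to A.
  Visit A.
  At A: go left to R.
    Visit R.
    At R: go left to V.
      Visit V.
      At V: go left to K.
        Visit K.
        At K: go left to T.
          Visit T.
          At T: go left to W.
            W is a leaf — visit W.
          At T: go right to J.
            J is a leaf — visit J.
        At K: no right child.
      At V: no right child.
    At R: go right to U.
      Visit U.
      At U: go left to H.
        Visit H.
        At H: go left to N.
          Visit N.
          At N: go left to Y.
            Y is a leaf — visit Y.
          At N: go right to S.
            S is a leaf — visit S.
        At H: go right to P.
          P is a leaf — visit P.
      At U: no right child.
  At A: no right child.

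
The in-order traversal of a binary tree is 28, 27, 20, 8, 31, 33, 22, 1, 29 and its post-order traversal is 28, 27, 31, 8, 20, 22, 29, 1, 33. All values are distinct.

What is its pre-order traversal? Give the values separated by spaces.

The last element of post-order is the root; it splits in-order into left and right subtrees.
Root 33: left subtree has 5 nodes {28, 27, 20, 8, 31}, right has 3 {22, 1, 29}.
  Root 20: left subtree has 2 nodes {28, 27}, right has 2 {8, 31}.
    Root 27: left subtree has 1 node {28}, right has 0 { }.
    Root 8: left subtree has 0 nodes { }, right has 1 {31}.
  Root 1: left subtree has 1 node {22}, right has 1 {29}.

33 20 27 28 8 31 1 22 29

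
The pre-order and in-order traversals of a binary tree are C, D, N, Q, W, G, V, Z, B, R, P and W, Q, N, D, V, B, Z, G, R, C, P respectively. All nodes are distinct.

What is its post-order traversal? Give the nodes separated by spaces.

The first element of pre-order is the root; it splits in-order into left and right subtrees.
Root C: left subtree has 9 nodes {W, Q, N, D, V, B, Z, G, R}, right has 1 {P}.
  Root D: left subtree has 3 nodes {W, Q, N}, right has 5 {V, B, Z, G, R}.
    Root N: left subtree has 2 nodes {W, Q}, right has 0 { }.
      Root Q: left subtree has 1 node {W}, right has 0 { }.
    Root G: left subtree has 3 nodes {V, B, Z}, right has 1 {R}.
      Root V: left subtree has 0 nodes { }, right has 2 {B, Z}.
        Root Z: left subtree has 1 node {B}, right has 0 { }.

W Q N B Z V R G D P C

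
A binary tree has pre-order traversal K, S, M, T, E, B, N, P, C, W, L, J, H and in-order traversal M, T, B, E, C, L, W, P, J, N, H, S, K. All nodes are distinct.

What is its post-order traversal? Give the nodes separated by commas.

The first element of pre-order is the root; it splits in-order into left and right subtrees.
Root K: left subtree has 12 nodes {M, T, B, E, C, L, W, P, J, N, H, S}, right has 0 { }.
  Root S: left subtree has 11 nodes {M, T, B, E, C, L, W, P, J, N, H}, right has 0 { }.
    Root M: left subtree has 0 nodes { }, right has 10 {T, B, E, C, L, W, P, J, N, H}.
      Root T: left subtree has 0 nodes { }, right has 9 {B, E, C, L, W, P, J, N, H}.
        Root E: left subtree has 1 node {B}, right has 7 {C, L, W, P, J, N, H}.
          Root N: left subtree has 5 nodes {C, L, W, P, J}, right has 1 {H}.
            Root P: left subtree has 3 nodes {C, L, W}, right has 1 {J}.
              Root C: left subtree has 0 nodes { }, right has 2 {L, W}.
                Root W: left subtree has 1 node {L}, right has 0 { }.

B, L, W, C, J, P, H, N, E, T, M, S, K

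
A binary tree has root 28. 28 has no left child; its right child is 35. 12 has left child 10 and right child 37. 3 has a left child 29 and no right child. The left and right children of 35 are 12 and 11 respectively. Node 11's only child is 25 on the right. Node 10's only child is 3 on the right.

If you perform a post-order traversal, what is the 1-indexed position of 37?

Post-order visits the left subtree, then the right subtree, then the node.
At 28: no left child.
At 28: go right to 35.
  At 35: go left to 12.
    At 12: go left to 10.
      At 10: no left child.
      At 10: go right to 3.
        At 3: go left to 29.
          29 is a leaf — visit 29.
        At 3: no right child.
        Visit 3.
      Visit 10.
    At 12: go right to 37.
      37 is a leaf — visit 37.
    Visit 12.
  At 35: go right to 11.
    At 11: no left child.
    At 11: go right to 25.
      25 is a leaf — visit 25.
    Visit 11.
  Visit 35.
Visit 28.
Full post-order sequence: 29, 3, 10, 37, 12, 25, 11, 35, 28.

4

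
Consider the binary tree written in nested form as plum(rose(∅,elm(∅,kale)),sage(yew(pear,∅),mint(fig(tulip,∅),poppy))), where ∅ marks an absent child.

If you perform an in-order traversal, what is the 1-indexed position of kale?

3

In-order visits the left subtree, then the node, then the right subtree.
At plum: go left to rose.
  At rose: no left child.
  Visit rose.
  At rose: go right to elm.
    At elm: no left child.
    Visit elm.
    At elm: go right to kale.
      kale is a leaf — visit kale.
Visit plum.
At plum: go right to sage.
  At sage: go left to yew.
    At yew: go left to pear.
      pear is a leaf — visit pear.
    Visit yew.
    At yew: no right child.
  Visit sage.
  At sage: go right to mint.
    At mint: go left to fig.
      At fig: go left to tulip.
        tulip is a leaf — visit tulip.
      Visit fig.
      At fig: no right child.
    Visit mint.
    At mint: go right to poppy.
      poppy is a leaf — visit poppy.
Full in-order sequence: rose, elm, kale, plum, pear, yew, sage, tulip, fig, mint, poppy.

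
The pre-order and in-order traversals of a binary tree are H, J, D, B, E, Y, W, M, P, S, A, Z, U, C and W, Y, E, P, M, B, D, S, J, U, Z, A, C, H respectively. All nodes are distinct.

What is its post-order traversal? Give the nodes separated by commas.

The first element of pre-order is the root; it splits in-order into left and right subtrees.
Root H: left subtree has 13 nodes {W, Y, E, P, M, B, D, S, J, U, Z, A, C}, right has 0 { }.
  Root J: left subtree has 8 nodes {W, Y, E, P, M, B, D, S}, right has 4 {U, Z, A, C}.
    Root D: left subtree has 6 nodes {W, Y, E, P, M, B}, right has 1 {S}.
      Root B: left subtree has 5 nodes {W, Y, E, P, M}, right has 0 { }.
        Root E: left subtree has 2 nodes {W, Y}, right has 2 {P, M}.
          Root Y: left subtree has 1 node {W}, right has 0 { }.
          Root M: left subtree has 1 node {P}, right has 0 { }.
    Root A: left subtree has 2 nodes {U, Z}, right has 1 {C}.
      Root Z: left subtree has 1 node {U}, right has 0 { }.

W, Y, P, M, E, B, S, D, U, Z, C, A, J, H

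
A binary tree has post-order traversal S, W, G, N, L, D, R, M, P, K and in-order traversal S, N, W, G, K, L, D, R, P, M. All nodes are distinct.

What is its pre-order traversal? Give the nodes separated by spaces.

The last element of post-order is the root; it splits in-order into left and right subtrees.
Root K: left subtree has 4 nodes {S, N, W, G}, right has 5 {L, D, R, P, M}.
  Root N: left subtree has 1 node {S}, right has 2 {W, G}.
    Root G: left subtree has 1 node {W}, right has 0 { }.
  Root P: left subtree has 3 nodes {L, D, R}, right has 1 {M}.
    Root R: left subtree has 2 nodes {L, D}, right has 0 { }.
      Root D: left subtree has 1 node {L}, right has 0 { }.

K N S G W P R D L M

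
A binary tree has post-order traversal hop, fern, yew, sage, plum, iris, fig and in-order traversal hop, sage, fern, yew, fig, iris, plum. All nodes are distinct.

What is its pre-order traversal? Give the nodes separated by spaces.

fig sage hop yew fern iris plum

The last element of post-order is the root; it splits in-order into left and right subtrees.
Root fig: left subtree has 4 nodes {hop, sage, fern, yew}, right has 2 {iris, plum}.
  Root sage: left subtree has 1 node {hop}, right has 2 {fern, yew}.
    Root yew: left subtree has 1 node {fern}, right has 0 { }.
  Root iris: left subtree has 0 nodes { }, right has 1 {plum}.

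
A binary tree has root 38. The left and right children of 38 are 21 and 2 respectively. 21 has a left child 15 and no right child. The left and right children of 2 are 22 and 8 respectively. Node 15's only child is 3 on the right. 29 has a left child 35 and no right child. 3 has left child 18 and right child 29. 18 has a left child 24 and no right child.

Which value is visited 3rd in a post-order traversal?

Post-order visits the left subtree, then the right subtree, then the node.
At 38: go left to 21.
  At 21: go left to 15.
    At 15: no left child.
    At 15: go right to 3.
      At 3: go left to 18.
        At 18: go left to 24.
          24 is a leaf — visit 24.
        At 18: no right child.
        Visit 18.
      At 3: go right to 29.
        At 29: go left to 35.
          35 is a leaf — visit 35.
        At 29: no right child.
        Visit 29.
      Visit 3.
    Visit 15.
  At 21: no right child.
  Visit 21.
At 38: go right to 2.
  At 2: go left to 22.
    22 is a leaf — visit 22.
  At 2: go right to 8.
    8 is a leaf — visit 8.
  Visit 2.
Visit 38.
Full post-order sequence: 24, 18, 35, 29, 3, 15, 21, 22, 8, 2, 38.

35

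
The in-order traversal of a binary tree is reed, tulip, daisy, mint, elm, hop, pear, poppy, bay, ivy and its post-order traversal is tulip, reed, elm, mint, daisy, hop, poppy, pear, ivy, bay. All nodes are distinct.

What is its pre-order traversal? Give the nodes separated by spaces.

bay pear hop daisy reed tulip mint elm poppy ivy

The last element of post-order is the root; it splits in-order into left and right subtrees.
Root bay: left subtree has 8 nodes {reed, tulip, daisy, mint, elm, hop, pear, poppy}, right has 1 {ivy}.
  Root pear: left subtree has 6 nodes {reed, tulip, daisy, mint, elm, hop}, right has 1 {poppy}.
    Root hop: left subtree has 5 nodes {reed, tulip, daisy, mint, elm}, right has 0 { }.
      Root daisy: left subtree has 2 nodes {reed, tulip}, right has 2 {mint, elm}.
        Root reed: left subtree has 0 nodes { }, right has 1 {tulip}.
        Root mint: left subtree has 0 nodes { }, right has 1 {elm}.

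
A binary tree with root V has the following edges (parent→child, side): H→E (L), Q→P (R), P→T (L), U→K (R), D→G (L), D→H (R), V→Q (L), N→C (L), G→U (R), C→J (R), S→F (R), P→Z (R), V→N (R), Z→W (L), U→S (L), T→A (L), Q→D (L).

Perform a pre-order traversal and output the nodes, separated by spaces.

Pre-order visits the node, then its left subtree, then its right subtree.
Visit V.
At V: go left to Q.
  Visit Q.
  At Q: go left to D.
    Visit D.
    At D: go left to G.
      Visit G.
      At G: no left child.
      At G: go right to U.
        Visit U.
        At U: go left to S.
          Visit S.
          At S: no left child.
          At S: go right to F.
            F is a leaf — visit F.
        At U: go right to K.
          K is a leaf — visit K.
    At D: go right to H.
      Visit H.
      At H: go left to E.
        E is a leaf — visit E.
      At H: no right child.
  At Q: go right to P.
    Visit P.
    At P: go left to T.
      Visit T.
      At T: go left to A.
        A is a leaf — visit A.
      At T: no right child.
    At P: go right to Z.
      Visit Z.
      At Z: go left to W.
        W is a leaf — visit W.
      At Z: no right child.
At V: go right to N.
  Visit N.
  At N: go left to C.
    Visit C.
    At C: no left child.
    At C: go right to J.
      J is a leaf — visit J.
  At N: no right child.

V Q D G U S F K H E P T A Z W N C J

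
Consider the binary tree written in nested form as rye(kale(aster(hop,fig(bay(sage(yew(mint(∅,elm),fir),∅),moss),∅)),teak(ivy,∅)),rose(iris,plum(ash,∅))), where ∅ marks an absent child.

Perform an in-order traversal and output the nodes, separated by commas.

hop, aster, mint, elm, yew, fir, sage, bay, moss, fig, kale, ivy, teak, rye, iris, rose, ash, plum

In-order visits the left subtree, then the node, then the right subtree.
At rye: go left to kale.
  At kale: go left to aster.
    At aster: go left to hop.
      hop is a leaf — visit hop.
    Visit aster.
    At aster: go right to fig.
      At fig: go left to bay.
        At bay: go left to sage.
          At sage: go left to yew.
            At yew: go left to mint.
              At mint: no left child.
              Visit mint.
              At mint: go right to elm.
                elm is a leaf — visit elm.
            Visit yew.
            At yew: go right to fir.
              fir is a leaf — visit fir.
          Visit sage.
          At sage: no right child.
        Visit bay.
        At bay: go right to moss.
          moss is a leaf — visit moss.
      Visit fig.
      At fig: no right child.
  Visit kale.
  At kale: go right to teak.
    At teak: go left to ivy.
      ivy is a leaf — visit ivy.
    Visit teak.
    At teak: no right child.
Visit rye.
At rye: go right to rose.
  At rose: go left to iris.
    iris is a leaf — visit iris.
  Visit rose.
  At rose: go right to plum.
    At plum: go left to ash.
      ash is a leaf — visit ash.
    Visit plum.
    At plum: no right child.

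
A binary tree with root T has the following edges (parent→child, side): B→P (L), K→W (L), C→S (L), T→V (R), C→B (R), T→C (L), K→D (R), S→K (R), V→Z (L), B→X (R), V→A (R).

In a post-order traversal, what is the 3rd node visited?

K

Post-order visits the left subtree, then the right subtree, then the node.
At T: go left to C.
  At C: go left to S.
    At S: no left child.
    At S: go right to K.
      At K: go left to W.
        W is a leaf — visit W.
      At K: go right to D.
        D is a leaf — visit D.
      Visit K.
    Visit S.
  At C: go right to B.
    At B: go left to P.
      P is a leaf — visit P.
    At B: go right to X.
      X is a leaf — visit X.
    Visit B.
  Visit C.
At T: go right to V.
  At V: go left to Z.
    Z is a leaf — visit Z.
  At V: go right to A.
    A is a leaf — visit A.
  Visit V.
Visit T.
Full post-order sequence: W, D, K, S, P, X, B, C, Z, A, V, T.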